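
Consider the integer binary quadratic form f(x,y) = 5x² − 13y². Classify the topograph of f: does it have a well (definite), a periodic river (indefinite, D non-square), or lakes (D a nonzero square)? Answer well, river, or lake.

D = b²−4ac = 0² − 4·5·(-13) = 260
D > 0 non-square ⇒ indefinite ⇒ periodic river

river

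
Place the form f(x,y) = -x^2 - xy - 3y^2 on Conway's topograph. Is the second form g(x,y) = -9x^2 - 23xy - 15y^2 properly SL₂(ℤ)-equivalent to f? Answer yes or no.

D₁ = -11, D₂ = -11
f is negative-definite; reduce −f:
−f: reduced (well bottom): (1,1,3) with a≤c, −a<b≤a
flip sign back: reduced form of f is (-1,-1,-3)
g is negative-definite; reduce −g:
−g: translate: b→5 (≡23 mod 18), so (9,23,15)→(9,5,1)
−g: flip: (9,5,1)→(1,-5,9)
−g: translate: b→1 (≡-5 mod 2), so (1,-5,9)→(1,1,3)
−g: reduced (well bottom): (1,1,3) with a≤c, −a<b≤a
flip sign back: reduced form of g is (-1,-1,-3)
reduced forms (-1, -1, -3) vs (-1, -1, -3) ⇒ equivalent

yes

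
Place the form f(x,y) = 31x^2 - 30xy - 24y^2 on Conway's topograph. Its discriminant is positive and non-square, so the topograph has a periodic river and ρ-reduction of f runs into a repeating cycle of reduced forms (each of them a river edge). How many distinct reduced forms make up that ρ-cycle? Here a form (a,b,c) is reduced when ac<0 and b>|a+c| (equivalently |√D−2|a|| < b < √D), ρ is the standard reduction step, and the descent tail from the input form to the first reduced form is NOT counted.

D = 3876, ⌊√D⌋ = 62
descent: ρ → (-24,30,31)  [lands on river]
river: ρ → (31,32,-23)
river: ρ → (-23,60,3)
river: ρ → (3,60,-23)
river: ρ → (-23,32,31)
river: ρ → (31,30,-24)
river: ρ → (-24,18,37)
river: ρ → (37,56,-5)
river: ρ → (-5,54,48)
river: ρ → (48,42,-11)
river: ρ → (-11,46,40)
river: ρ → (40,34,-17)
river: ρ → (-17,34,40)
river: ρ → (40,46,-11)
river: ρ → (-11,42,48)
river: ρ → (48,54,-5)
river: ρ → (-5,56,37)
river: ρ → (37,18,-24)
ρ-cycle length = 18 (tail of 1 descent step not counted)

18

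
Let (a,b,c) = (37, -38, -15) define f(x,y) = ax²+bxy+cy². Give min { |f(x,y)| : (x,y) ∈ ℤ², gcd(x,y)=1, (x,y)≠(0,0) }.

descent: ρ → (-15,38,37)  [lands on river]
river: ρ → (37,36,-16)
river: ρ → (-16,60,1)
river: ρ → (1,60,-16)
river: ρ → (-16,36,37)
river: ρ → (37,38,-15)
river: ρ → (-15,52,16)
river: ρ → (16,44,-27)
river: ρ → (-27,10,33)
river: ρ → (33,56,-4)
river: ρ → (-4,56,33)
river: ρ → (33,10,-27)
river: ρ → (-27,44,16)
river: ρ → (16,52,-15)
closes: descent 1, river 14
min |a| on river = 1

1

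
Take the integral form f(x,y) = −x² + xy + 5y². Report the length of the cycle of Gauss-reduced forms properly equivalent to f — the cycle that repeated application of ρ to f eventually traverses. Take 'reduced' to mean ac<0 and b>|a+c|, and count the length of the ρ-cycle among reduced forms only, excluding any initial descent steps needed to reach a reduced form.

D = 21, ⌊√D⌋ = 4
descent: ρ → (5,-1,-1)
descent: ρ → (-1,3,3)  [lands on river]
river: ρ → (3,3,-1)
ρ-cycle length = 2 (tail of 2 descent steps not counted)

2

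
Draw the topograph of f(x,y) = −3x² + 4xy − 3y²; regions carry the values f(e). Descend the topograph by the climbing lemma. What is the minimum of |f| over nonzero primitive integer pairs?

translate: b→2 (≡-4 mod 6), so (3,-4,3)→(3,2,2)
flip: (3,2,2)→(2,-2,3)
translate: b→2 (≡-2 mod 4), so (2,-2,3)→(2,2,3)
reduced (well bottom): (2,2,3) with a≤c, −a<b≤a
well minimum |f| = |-2| = 2 (negative-definite)

2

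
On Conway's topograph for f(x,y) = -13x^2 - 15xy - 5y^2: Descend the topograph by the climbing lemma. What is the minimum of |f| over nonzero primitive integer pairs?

translate: b→-11 (≡15 mod 26), so (13,15,5)→(13,-11,3)
flip: (13,-11,3)→(3,11,13)
translate: b→-1 (≡11 mod 6), so (3,11,13)→(3,-1,3)
flip: (3,-1,3)→(3,1,3)
reduced (well bottom): (3,1,3) with a≤c, −a<b≤a
well minimum |f| = |-3| = 3 (negative-definite)

3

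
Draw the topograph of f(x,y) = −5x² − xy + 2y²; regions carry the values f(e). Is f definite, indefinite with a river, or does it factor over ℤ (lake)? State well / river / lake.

D = b²−4ac = (-1)² − 4·(-5)·2 = 41
D > 0 non-square ⇒ indefinite ⇒ periodic river

river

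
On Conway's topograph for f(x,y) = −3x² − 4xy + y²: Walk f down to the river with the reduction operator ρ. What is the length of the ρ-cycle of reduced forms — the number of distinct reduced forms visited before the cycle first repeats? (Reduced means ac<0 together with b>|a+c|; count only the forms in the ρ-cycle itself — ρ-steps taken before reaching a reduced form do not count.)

D = 28, ⌊√D⌋ = 5
descent: ρ → (1,4,-3)  [lands on river]
river: ρ → (-3,2,2)
river: ρ → (2,2,-3)
river: ρ → (-3,4,1)
ρ-cycle length = 4 (tail of 1 descent step not counted)

4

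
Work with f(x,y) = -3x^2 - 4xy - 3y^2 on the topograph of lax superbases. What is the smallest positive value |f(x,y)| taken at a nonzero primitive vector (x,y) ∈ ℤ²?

translate: b→-2 (≡4 mod 6), so (3,4,3)→(3,-2,2)
flip: (3,-2,2)→(2,2,3)
reduced (well bottom): (2,2,3) with a≤c, −a<b≤a
well minimum |f| = |-2| = 2 (negative-definite)

2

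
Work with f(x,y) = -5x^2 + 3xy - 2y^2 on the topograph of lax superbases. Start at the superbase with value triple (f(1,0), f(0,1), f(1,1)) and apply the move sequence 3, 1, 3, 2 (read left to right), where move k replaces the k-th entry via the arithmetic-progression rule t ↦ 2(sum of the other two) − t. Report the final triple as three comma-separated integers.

start (-5,-2,-4) = (f(1,0),f(0,1),f(1,1))
replace slot 3: 2·((-5)+(-2)) − (-4) = -10 → (-5,-2,-10)
replace slot 1: 2·((-2)+(-10)) − (-5) = -19 → (-19,-2,-10)
replace slot 3: 2·((-19)+(-2)) − (-10) = -32 → (-19,-2,-32)
replace slot 2: 2·((-19)+(-32)) − (-2) = -100 → (-19,-100,-32)

-19,-100,-32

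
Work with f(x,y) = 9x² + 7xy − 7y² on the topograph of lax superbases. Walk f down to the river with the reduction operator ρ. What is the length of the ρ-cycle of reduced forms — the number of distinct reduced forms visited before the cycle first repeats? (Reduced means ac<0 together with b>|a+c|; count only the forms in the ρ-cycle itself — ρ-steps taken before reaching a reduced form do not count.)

D = 301, ⌊√D⌋ = 17
river: ρ → (-7,7,9)
river: ρ → (9,11,-5)
river: ρ → (-5,9,11)
river: ρ → (11,13,-3)
river: ρ → (-3,17,1)
river: ρ → (1,17,-3)
river: ρ → (-3,13,11)
river: ρ → (11,9,-5)
river: ρ → (-5,11,9)
river: ρ → (9,7,-7)
ρ-cycle length = 10 (tail of 0 descent steps not counted)

10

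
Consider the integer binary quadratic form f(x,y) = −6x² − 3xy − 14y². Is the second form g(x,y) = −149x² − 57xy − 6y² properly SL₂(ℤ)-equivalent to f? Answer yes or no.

D₁ = -327, D₂ = -327
f is negative-definite; reduce −f:
−f: reduced (well bottom): (6,3,14) with a≤c, −a<b≤a
flip sign back: reduced form of f is (-6,-3,-14)
g is negative-definite; reduce −g:
−g: flip: (149,57,6)→(6,-57,149)
−g: translate: b→3 (≡-57 mod 12), so (6,-57,149)→(6,3,14)
−g: reduced (well bottom): (6,3,14) with a≤c, −a<b≤a
flip sign back: reduced form of g is (-6,-3,-14)
reduced forms (-6, -3, -14) vs (-6, -3, -14) ⇒ equivalent

yes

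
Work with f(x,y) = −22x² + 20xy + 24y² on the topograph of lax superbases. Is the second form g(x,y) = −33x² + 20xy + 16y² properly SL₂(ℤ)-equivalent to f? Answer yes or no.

D₁ = 2512, D₂ = 2512
river cycle of f (length 34): (24, 28, -18), (-18, 44, 8), (8, 36, -38), (-38, 40, 6), (6, 44, -24), (-24, 4, 26), (26, 48, -2), (-2, 48, 26), (26, 4, -24), (-24, 44, 6), … (24 more)
river cycle of g (length 26): (16, 44, -9), (-9, 46, 11), (11, 42, -17), (-17, 26, 27), (27, 28, -16), (-16, 36, 19), (19, 40, -12), (-12, 32, 31), (31, 30, -13), (-13, 48, 4), … (16 more)
cycles differ ⇒ inequivalent

no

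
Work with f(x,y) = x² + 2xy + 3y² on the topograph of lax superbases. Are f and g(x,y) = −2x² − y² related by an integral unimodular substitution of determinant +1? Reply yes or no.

D₁ = -8, D₂ = -8
f: translate: b→0 (≡2 mod 2), so (1,2,3)→(1,0,2)
f: reduced (well bottom): (1,0,2) with a≤c, −a<b≤a
g is negative-definite; reduce −g:
−g: flip: (2,0,1)→(1,0,2)
−g: reduced (well bottom): (1,0,2) with a≤c, −a<b≤a
flip sign back: reduced form of g is (-1,0,-2)
reduced forms (1, 0, 2) vs (-1, 0, -2) ⇒ inequivalent

no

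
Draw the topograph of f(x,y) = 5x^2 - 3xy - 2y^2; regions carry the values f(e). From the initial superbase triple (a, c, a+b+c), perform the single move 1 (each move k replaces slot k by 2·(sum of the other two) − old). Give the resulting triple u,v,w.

start (5,-2,0) = (f(1,0),f(0,1),f(1,1))
replace slot 1: 2·((-2)+0) − 5 = -9 → (-9,-2,0)

-9,-2,0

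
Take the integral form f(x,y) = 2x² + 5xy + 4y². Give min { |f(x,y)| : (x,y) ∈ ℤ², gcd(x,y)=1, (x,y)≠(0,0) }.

translate: b→1 (≡5 mod 4), so (2,5,4)→(2,1,1)
flip: (2,1,1)→(1,-1,2)
translate: b→1 (≡-1 mod 2), so (1,-1,2)→(1,1,2)
reduced (well bottom): (1,1,2) with a≤c, −a<b≤a
well minimum = a = 1

1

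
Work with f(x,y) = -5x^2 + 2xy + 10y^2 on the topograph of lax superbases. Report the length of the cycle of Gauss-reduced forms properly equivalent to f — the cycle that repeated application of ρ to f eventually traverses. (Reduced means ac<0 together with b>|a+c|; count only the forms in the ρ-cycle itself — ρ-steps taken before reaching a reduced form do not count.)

D = 204, ⌊√D⌋ = 14
descent: ρ → (10,-2,-5)
descent: ρ → (-5,12,3)  [lands on river]
river: ρ → (3,12,-5)
river: ρ → (-5,8,7)
river: ρ → (7,6,-6)
river: ρ → (-6,6,7)
river: ρ → (7,8,-5)
ρ-cycle length = 6 (tail of 2 descent steps not counted)

6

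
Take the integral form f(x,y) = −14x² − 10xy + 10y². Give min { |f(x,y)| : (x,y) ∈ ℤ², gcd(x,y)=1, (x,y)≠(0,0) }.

descent: ρ → (10,10,-14)  [lands on river]
river: ρ → (-14,18,6)
river: ρ → (6,18,-14)
river: ρ → (-14,10,10)
closes: descent 1, river 4
min |a| on river = 6

6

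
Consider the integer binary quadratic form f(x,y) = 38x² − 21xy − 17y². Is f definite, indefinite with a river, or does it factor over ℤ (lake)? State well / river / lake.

D = b²−4ac = (-21)² − 4·38·(-17) = 3025
D = 55² is a perfect square ⇒ form factors over ℤ ⇒ lakes

lake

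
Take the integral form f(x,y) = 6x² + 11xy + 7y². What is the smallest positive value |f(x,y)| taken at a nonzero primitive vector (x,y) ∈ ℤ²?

translate: b→-1 (≡11 mod 12), so (6,11,7)→(6,-1,2)
flip: (6,-1,2)→(2,1,6)
reduced (well bottom): (2,1,6) with a≤c, −a<b≤a
well minimum = a = 2

2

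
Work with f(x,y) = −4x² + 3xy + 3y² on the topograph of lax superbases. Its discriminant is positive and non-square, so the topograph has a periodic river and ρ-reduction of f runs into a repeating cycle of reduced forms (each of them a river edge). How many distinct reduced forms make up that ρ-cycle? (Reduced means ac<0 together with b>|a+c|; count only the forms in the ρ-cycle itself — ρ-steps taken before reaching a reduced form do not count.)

D = 57, ⌊√D⌋ = 7
river: ρ → (3,3,-4)
river: ρ → (-4,5,2)
river: ρ → (2,7,-1)
river: ρ → (-1,7,2)
river: ρ → (2,5,-4)
river: ρ → (-4,3,3)
ρ-cycle length = 6 (tail of 0 descent steps not counted)

6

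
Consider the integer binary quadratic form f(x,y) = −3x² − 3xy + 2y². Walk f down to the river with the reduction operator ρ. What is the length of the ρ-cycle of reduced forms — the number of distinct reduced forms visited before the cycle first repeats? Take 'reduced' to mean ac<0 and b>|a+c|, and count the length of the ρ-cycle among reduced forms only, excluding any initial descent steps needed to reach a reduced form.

D = 33, ⌊√D⌋ = 5
descent: ρ → (2,3,-3)  [lands on river]
river: ρ → (-3,3,2)
river: ρ → (2,5,-1)
river: ρ → (-1,5,2)
ρ-cycle length = 4 (tail of 1 descent step not counted)

4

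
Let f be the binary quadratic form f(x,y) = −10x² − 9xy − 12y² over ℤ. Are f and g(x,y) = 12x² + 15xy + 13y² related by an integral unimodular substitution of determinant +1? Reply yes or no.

D₁ = -399, D₂ = -399
f is negative-definite; reduce −f:
−f: reduced (well bottom): (10,9,12) with a≤c, −a<b≤a
flip sign back: reduced form of f is (-10,-9,-12)
g: translate: b→-9 (≡15 mod 24), so (12,15,13)→(12,-9,10)
g: flip: (12,-9,10)→(10,9,12)
g: reduced (well bottom): (10,9,12) with a≤c, −a<b≤a
reduced forms (-10, -9, -12) vs (10, 9, 12) ⇒ inequivalent

no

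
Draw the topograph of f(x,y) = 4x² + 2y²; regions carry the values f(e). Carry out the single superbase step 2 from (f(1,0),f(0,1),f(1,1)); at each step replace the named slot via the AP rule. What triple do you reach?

start (4,2,6) = (f(1,0),f(0,1),f(1,1))
replace slot 2: 2·(4+6) − 2 = 18 → (4,18,6)

4,18,6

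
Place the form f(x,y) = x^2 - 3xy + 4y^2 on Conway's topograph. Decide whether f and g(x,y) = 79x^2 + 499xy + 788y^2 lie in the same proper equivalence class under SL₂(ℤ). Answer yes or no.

D₁ = -7, D₂ = -7
f: translate: b→1 (≡-3 mod 2), so (1,-3,4)→(1,1,2)
f: reduced (well bottom): (1,1,2) with a≤c, −a<b≤a
g: translate: b→25 (≡499 mod 158), so (79,499,788)→(79,25,2)
g: flip: (79,25,2)→(2,-25,79)
g: translate: b→-1 (≡-25 mod 4), so (2,-25,79)→(2,-1,1)
g: flip: (2,-1,1)→(1,1,2)
g: reduced (well bottom): (1,1,2) with a≤c, −a<b≤a
reduced forms (1, 1, 2) vs (1, 1, 2) ⇒ equivalent

yes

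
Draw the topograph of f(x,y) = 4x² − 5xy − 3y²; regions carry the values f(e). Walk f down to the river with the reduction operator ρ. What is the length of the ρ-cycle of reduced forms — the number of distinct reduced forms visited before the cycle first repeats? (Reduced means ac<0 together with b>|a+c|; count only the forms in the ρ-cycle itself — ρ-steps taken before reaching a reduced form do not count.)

D = 73, ⌊√D⌋ = 8
descent: ρ → (-3,5,4)  [lands on river]
river: ρ → (4,3,-4)
river: ρ → (-4,5,3)
river: ρ → (3,7,-2)
river: ρ → (-2,5,6)
river: ρ → (6,7,-1)
river: ρ → (-1,7,6)
river: ρ → (6,5,-2)
river: ρ → (-2,7,3)
river: ρ → (3,5,-4)
river: ρ → (-4,3,4)
river: ρ → (4,5,-3)
river: ρ → (-3,7,2)
river: ρ → (2,5,-6)
river: ρ → (-6,7,1)
river: ρ → (1,7,-6)
river: ρ → (-6,5,2)
river: ρ → (2,7,-3)
ρ-cycle length = 18 (tail of 1 descent step not counted)

18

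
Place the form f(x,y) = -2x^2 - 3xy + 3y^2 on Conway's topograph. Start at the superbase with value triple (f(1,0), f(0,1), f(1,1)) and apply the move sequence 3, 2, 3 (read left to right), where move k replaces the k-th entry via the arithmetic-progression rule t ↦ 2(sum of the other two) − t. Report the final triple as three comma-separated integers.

start (-2,3,-2) = (f(1,0),f(0,1),f(1,1))
replace slot 3: 2·((-2)+3) − (-2) = 4 → (-2,3,4)
replace slot 2: 2·((-2)+4) − 3 = 1 → (-2,1,4)
replace slot 3: 2·((-2)+1) − 4 = -6 → (-2,1,-6)

-2,1,-6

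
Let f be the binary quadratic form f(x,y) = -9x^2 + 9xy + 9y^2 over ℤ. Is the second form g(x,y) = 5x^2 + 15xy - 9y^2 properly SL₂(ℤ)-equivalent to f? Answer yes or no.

D₁ = 405, D₂ = 405
river cycle of f (length 2): (9, 9, -9), (-9, 9, 9)
river cycle of g (length 6): (-9, 3, 11), (11, 19, -1), (-1, 19, 11), (11, 3, -9), (-9, 15, 5), (5, 15, -9)
cycles differ ⇒ inequivalent

no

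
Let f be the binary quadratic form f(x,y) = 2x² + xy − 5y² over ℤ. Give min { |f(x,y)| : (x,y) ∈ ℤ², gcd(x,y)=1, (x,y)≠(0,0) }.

descent: ρ → (-5,-1,2)
descent: ρ → (2,5,-2)  [lands on river]
river: ρ → (-2,3,4)
river: ρ → (4,5,-1)
river: ρ → (-1,5,4)
river: ρ → (4,3,-2)
river: ρ → (-2,5,2)
river: ρ → (2,3,-4)
river: ρ → (-4,5,1)
river: ρ → (1,5,-4)
river: ρ → (-4,3,2)
closes: descent 2, river 10
min |a| on river = 1

1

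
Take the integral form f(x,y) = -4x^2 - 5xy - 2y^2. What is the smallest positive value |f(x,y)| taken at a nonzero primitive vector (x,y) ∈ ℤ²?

translate: b→-3 (≡5 mod 8), so (4,5,2)→(4,-3,1)
flip: (4,-3,1)→(1,3,4)
translate: b→1 (≡3 mod 2), so (1,3,4)→(1,1,2)
reduced (well bottom): (1,1,2) with a≤c, −a<b≤a
well minimum |f| = |-1| = 1 (negative-definite)

1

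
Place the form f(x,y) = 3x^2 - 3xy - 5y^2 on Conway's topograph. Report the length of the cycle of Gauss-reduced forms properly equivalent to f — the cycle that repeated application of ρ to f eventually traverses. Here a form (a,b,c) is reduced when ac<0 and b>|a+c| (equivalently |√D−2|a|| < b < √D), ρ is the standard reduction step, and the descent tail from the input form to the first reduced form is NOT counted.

D = 69, ⌊√D⌋ = 8
descent: ρ → (-5,3,3)  [lands on river]
river: ρ → (3,3,-5)
river: ρ → (-5,7,1)
river: ρ → (1,7,-5)
ρ-cycle length = 4 (tail of 1 descent step not counted)

4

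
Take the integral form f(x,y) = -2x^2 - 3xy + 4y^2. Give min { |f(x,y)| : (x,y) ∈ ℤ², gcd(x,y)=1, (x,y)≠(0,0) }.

descent: ρ → (4,3,-2)  [lands on river]
river: ρ → (-2,5,2)
river: ρ → (2,3,-4)
river: ρ → (-4,5,1)
river: ρ → (1,5,-4)
river: ρ → (-4,3,2)
river: ρ → (2,5,-2)
river: ρ → (-2,3,4)
river: ρ → (4,5,-1)
river: ρ → (-1,5,4)
closes: descent 1, river 10
min |a| on river = 1

1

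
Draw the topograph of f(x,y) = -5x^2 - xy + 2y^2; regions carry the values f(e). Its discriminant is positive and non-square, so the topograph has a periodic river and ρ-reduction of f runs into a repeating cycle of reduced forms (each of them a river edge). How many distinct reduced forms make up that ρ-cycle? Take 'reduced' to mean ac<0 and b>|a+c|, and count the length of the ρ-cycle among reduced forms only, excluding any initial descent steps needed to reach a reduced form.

D = 41, ⌊√D⌋ = 6
descent: ρ → (2,5,-2)  [lands on river]
river: ρ → (-2,3,4)
river: ρ → (4,5,-1)
river: ρ → (-1,5,4)
river: ρ → (4,3,-2)
river: ρ → (-2,5,2)
river: ρ → (2,3,-4)
river: ρ → (-4,5,1)
river: ρ → (1,5,-4)
river: ρ → (-4,3,2)
ρ-cycle length = 10 (tail of 1 descent step not counted)

10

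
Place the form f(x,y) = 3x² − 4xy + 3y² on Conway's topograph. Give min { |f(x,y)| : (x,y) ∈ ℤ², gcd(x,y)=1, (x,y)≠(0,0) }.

translate: b→2 (≡-4 mod 6), so (3,-4,3)→(3,2,2)
flip: (3,2,2)→(2,-2,3)
translate: b→2 (≡-2 mod 4), so (2,-2,3)→(2,2,3)
reduced (well bottom): (2,2,3) with a≤c, −a<b≤a
well minimum = a = 2

2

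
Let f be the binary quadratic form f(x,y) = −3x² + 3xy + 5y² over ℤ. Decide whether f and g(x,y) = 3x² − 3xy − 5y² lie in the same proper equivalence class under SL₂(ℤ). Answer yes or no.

D₁ = 69, D₂ = 69
river cycle of f (length 4): (5, 7, -1), (-1, 7, 5), (5, 3, -3), (-3, 3, 5)
river cycle of g (length 4): (-5, 3, 3), (3, 3, -5), (-5, 7, 1), (1, 7, -5)
cycles differ ⇒ inequivalent

no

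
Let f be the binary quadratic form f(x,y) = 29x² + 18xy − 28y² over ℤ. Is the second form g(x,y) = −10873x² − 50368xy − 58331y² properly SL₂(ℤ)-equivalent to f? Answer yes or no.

D₁ = 3572, D₂ = 3572
river cycle of f (length 22): (-28, 38, 19), (19, 38, -28), (-28, 18, 29), (29, 40, -17), (-17, 28, 41), (41, 54, -4), (-4, 58, 13), (13, 46, -28), (-28, 10, 31), (31, 52, -7), … (12 more)
river cycle of g (length 22): (-28, 38, 19), (19, 38, -28), (-28, 18, 29), (29, 40, -17), (-17, 28, 41), (41, 54, -4), (-4, 58, 13), (13, 46, -28), (-28, 10, 31), (31, 52, -7), … (12 more)
cycles coincide ⇒ equivalent

yes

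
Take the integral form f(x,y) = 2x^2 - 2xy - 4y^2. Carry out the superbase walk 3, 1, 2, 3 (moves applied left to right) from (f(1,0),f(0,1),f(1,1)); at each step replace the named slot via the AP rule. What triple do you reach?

start (2,-4,-4) = (f(1,0),f(0,1),f(1,1))
replace slot 3: 2·(2+(-4)) − (-4) = 0 → (2,-4,0)
replace slot 1: 2·((-4)+0) − 2 = -10 → (-10,-4,0)
replace slot 2: 2·((-10)+0) − (-4) = -16 → (-10,-16,0)
replace slot 3: 2·((-10)+(-16)) − 0 = -52 → (-10,-16,-52)

-10,-16,-52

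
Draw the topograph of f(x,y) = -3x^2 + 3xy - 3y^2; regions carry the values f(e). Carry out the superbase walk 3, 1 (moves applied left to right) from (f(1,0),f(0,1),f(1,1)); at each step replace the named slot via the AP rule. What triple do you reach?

start (-3,-3,-3) = (f(1,0),f(0,1),f(1,1))
replace slot 3: 2·((-3)+(-3)) − (-3) = -9 → (-3,-3,-9)
replace slot 1: 2·((-3)+(-9)) − (-3) = -21 → (-21,-3,-9)

-21,-3,-9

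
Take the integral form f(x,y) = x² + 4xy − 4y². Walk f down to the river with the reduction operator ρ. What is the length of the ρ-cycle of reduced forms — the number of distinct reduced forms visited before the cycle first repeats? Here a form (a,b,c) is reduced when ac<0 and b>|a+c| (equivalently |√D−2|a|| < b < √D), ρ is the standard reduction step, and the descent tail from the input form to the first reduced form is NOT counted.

D = 32, ⌊√D⌋ = 5
river: ρ → (-4,4,1)
river: ρ → (1,4,-4)
ρ-cycle length = 2 (tail of 0 descent steps not counted)

2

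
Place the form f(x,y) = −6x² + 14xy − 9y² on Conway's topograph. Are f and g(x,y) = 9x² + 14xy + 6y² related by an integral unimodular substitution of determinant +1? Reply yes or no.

D₁ = -20, D₂ = -20
f is negative-definite; reduce −f:
−f: translate: b→-2 (≡-14 mod 12), so (6,-14,9)→(6,-2,1)
−f: flip: (6,-2,1)→(1,2,6)
−f: translate: b→0 (≡2 mod 2), so (1,2,6)→(1,0,5)
−f: reduced (well bottom): (1,0,5) with a≤c, −a<b≤a
flip sign back: reduced form of f is (-1,0,-5)
g: translate: b→-4 (≡14 mod 18), so (9,14,6)→(9,-4,1)
g: flip: (9,-4,1)→(1,4,9)
g: translate: b→0 (≡4 mod 2), so (1,4,9)→(1,0,5)
g: reduced (well bottom): (1,0,5) with a≤c, −a<b≤a
reduced forms (-1, 0, -5) vs (1, 0, 5) ⇒ inequivalent

no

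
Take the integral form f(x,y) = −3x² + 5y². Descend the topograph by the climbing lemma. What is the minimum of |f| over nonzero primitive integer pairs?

descent: ρ → (5,0,-3)
descent: ρ → (-3,6,2)  [lands on river]
river: ρ → (2,6,-3)
closes: descent 2, river 2
min |a| on river = 2

2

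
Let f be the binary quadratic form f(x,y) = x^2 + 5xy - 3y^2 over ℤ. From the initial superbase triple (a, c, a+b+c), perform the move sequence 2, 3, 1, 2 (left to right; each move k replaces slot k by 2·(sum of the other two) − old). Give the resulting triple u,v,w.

start (1,-3,3) = (f(1,0),f(0,1),f(1,1))
replace slot 2: 2·(1+3) − (-3) = 11 → (1,11,3)
replace slot 3: 2·(1+11) − 3 = 21 → (1,11,21)
replace slot 1: 2·(11+21) − 1 = 63 → (63,11,21)
replace slot 2: 2·(63+21) − 11 = 157 → (63,157,21)

63,157,21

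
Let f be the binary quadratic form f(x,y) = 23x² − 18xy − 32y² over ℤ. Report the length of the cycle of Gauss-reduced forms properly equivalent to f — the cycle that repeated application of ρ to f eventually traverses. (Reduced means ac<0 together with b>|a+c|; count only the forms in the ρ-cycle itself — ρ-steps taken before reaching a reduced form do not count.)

D = 3268, ⌊√D⌋ = 57
descent: ρ → (-32,18,23)  [lands on river]
river: ρ → (23,28,-27)
river: ρ → (-27,26,24)
river: ρ → (24,22,-29)
river: ρ → (-29,36,17)
river: ρ → (17,32,-33)
river: ρ → (-33,34,16)
river: ρ → (16,30,-37)
river: ρ → (-37,44,9)
river: ρ → (9,46,-32)
ρ-cycle length = 10 (tail of 1 descent step not counted)

10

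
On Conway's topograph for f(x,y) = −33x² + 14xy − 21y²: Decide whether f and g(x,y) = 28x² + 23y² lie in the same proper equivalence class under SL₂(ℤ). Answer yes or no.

D₁ = -2576, D₂ = -2576
f is negative-definite; reduce −f:
−f: flip: (33,-14,21)→(21,14,33)
−f: reduced (well bottom): (21,14,33) with a≤c, −a<b≤a
flip sign back: reduced form of f is (-21,-14,-33)
g: flip: (28,0,23)→(23,0,28)
g: reduced (well bottom): (23,0,28) with a≤c, −a<b≤a
reduced forms (-21, -14, -33) vs (23, 0, 28) ⇒ inequivalent

no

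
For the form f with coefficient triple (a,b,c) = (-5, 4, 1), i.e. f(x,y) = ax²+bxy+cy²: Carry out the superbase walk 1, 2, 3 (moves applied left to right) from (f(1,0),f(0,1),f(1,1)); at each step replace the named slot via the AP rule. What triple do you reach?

start (-5,1,0) = (f(1,0),f(0,1),f(1,1))
replace slot 1: 2·(1+0) − (-5) = 7 → (7,1,0)
replace slot 2: 2·(7+0) − 1 = 13 → (7,13,0)
replace slot 3: 2·(7+13) − 0 = 40 → (7,13,40)

7,13,40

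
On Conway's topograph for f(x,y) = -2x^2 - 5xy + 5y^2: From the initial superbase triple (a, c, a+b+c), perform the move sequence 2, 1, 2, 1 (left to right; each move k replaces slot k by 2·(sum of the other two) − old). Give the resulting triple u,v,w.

start (-2,5,-2) = (f(1,0),f(0,1),f(1,1))
replace slot 2: 2·((-2)+(-2)) − 5 = -13 → (-2,-13,-2)
replace slot 1: 2·((-13)+(-2)) − (-2) = -28 → (-28,-13,-2)
replace slot 2: 2·((-28)+(-2)) − (-13) = -47 → (-28,-47,-2)
replace slot 1: 2·((-47)+(-2)) − (-28) = -70 → (-70,-47,-2)

-70,-47,-2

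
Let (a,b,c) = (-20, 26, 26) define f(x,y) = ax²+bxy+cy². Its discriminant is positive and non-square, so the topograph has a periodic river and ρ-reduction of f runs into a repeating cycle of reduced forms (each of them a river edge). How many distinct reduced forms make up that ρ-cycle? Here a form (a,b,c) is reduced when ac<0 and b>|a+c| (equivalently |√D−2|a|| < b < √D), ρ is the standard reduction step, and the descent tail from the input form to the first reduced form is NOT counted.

D = 2756, ⌊√D⌋ = 52
river: ρ → (26,26,-20)
river: ρ → (-20,14,32)
river: ρ → (32,50,-2)
river: ρ → (-2,50,32)
river: ρ → (32,14,-20)
river: ρ → (-20,26,26)
ρ-cycle length = 6 (tail of 0 descent steps not counted)

6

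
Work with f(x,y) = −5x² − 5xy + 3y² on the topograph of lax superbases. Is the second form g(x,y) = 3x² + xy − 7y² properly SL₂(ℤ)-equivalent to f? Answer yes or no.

D₁ = 85, D₂ = 85
river cycle of f (length 6): (3, 5, -5), (-5, 5, 3), (3, 7, -3), (-3, 5, 5), (5, 5, -3), (-3, 7, 3)
river cycle of g (length 6): (3, 7, -3), (-3, 5, 5), (5, 5, -3), (-3, 7, 3), (3, 5, -5), (-5, 5, 3)
cycles coincide ⇒ equivalent

yes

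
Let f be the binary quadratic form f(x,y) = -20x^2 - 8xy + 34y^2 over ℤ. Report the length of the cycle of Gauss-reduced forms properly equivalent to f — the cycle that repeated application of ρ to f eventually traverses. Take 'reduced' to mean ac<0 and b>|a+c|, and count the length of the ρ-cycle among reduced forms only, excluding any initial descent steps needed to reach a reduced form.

D = 2784, ⌊√D⌋ = 52
descent: ρ → (34,8,-20)
descent: ρ → (-20,32,22)  [lands on river]
river: ρ → (22,12,-30)
river: ρ → (-30,48,4)
river: ρ → (4,48,-30)
river: ρ → (-30,12,22)
river: ρ → (22,32,-20)
river: ρ → (-20,48,6)
river: ρ → (6,48,-20)
ρ-cycle length = 8 (tail of 2 descent steps not counted)

8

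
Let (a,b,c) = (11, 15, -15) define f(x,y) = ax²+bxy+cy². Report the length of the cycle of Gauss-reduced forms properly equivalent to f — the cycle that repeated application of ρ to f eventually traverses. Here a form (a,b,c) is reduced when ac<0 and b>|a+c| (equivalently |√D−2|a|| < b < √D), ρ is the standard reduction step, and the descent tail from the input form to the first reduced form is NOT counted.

D = 885, ⌊√D⌋ = 29
river: ρ → (-15,15,11)
river: ρ → (11,29,-1)
river: ρ → (-1,29,11)
river: ρ → (11,15,-15)
ρ-cycle length = 4 (tail of 0 descent steps not counted)

4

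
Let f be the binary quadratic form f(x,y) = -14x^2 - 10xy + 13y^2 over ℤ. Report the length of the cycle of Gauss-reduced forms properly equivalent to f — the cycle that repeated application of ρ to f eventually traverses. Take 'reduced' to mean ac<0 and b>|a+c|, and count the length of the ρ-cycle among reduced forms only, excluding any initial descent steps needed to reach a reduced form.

D = 828, ⌊√D⌋ = 28
descent: ρ → (13,10,-14)  [lands on river]
river: ρ → (-14,18,9)
river: ρ → (9,18,-14)
river: ρ → (-14,10,13)
river: ρ → (13,16,-11)
river: ρ → (-11,28,1)
river: ρ → (1,28,-11)
river: ρ → (-11,16,13)
ρ-cycle length = 8 (tail of 1 descent step not counted)

8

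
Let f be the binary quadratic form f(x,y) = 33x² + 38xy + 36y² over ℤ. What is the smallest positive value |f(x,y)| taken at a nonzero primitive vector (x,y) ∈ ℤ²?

translate: b→-28 (≡38 mod 66), so (33,38,36)→(33,-28,31)
flip: (33,-28,31)→(31,28,33)
reduced (well bottom): (31,28,33) with a≤c, −a<b≤a
well minimum = a = 31

31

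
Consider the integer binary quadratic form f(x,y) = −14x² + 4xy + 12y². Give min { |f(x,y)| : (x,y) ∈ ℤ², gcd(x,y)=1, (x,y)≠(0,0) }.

river: ρ → (12,20,-6)
river: ρ → (-6,16,18)
river: ρ → (18,20,-4)
river: ρ → (-4,20,18)
river: ρ → (18,16,-6)
river: ρ → (-6,20,12)
river: ρ → (12,4,-14)
river: ρ → (-14,24,2)
river: ρ → (2,24,-14)
river: ρ → (-14,4,12)
closes: descent 0, river 10
min |a| on river = 2

2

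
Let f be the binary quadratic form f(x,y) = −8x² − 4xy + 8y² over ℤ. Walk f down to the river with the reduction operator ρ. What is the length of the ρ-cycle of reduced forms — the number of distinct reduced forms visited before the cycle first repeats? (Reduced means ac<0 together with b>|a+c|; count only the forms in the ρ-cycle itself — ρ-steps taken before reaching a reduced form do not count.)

D = 272, ⌊√D⌋ = 16
descent: ρ → (8,4,-8)  [lands on river]
river: ρ → (-8,12,4)
river: ρ → (4,12,-8)
river: ρ → (-8,4,8)
river: ρ → (8,12,-4)
river: ρ → (-4,12,8)
ρ-cycle length = 6 (tail of 1 descent step not counted)

6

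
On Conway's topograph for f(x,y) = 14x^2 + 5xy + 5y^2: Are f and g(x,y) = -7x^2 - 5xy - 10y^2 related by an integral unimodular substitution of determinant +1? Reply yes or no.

D₁ = -255, D₂ = -255
f: flip: (14,5,5)→(5,-5,14)
f: translate: b→5 (≡-5 mod 10), so (5,-5,14)→(5,5,14)
f: reduced (well bottom): (5,5,14) with a≤c, −a<b≤a
g is negative-definite; reduce −g:
−g: reduced (well bottom): (7,5,10) with a≤c, −a<b≤a
flip sign back: reduced form of g is (-7,-5,-10)
reduced forms (5, 5, 14) vs (-7, -5, -10) ⇒ inequivalent

no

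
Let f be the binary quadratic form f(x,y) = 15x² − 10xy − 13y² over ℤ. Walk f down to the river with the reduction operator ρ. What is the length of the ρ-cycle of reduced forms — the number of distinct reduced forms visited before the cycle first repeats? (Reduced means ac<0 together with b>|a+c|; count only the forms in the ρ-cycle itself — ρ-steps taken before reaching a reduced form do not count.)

D = 880, ⌊√D⌋ = 29
descent: ρ → (-13,10,15)  [lands on river]
river: ρ → (15,20,-8)
river: ρ → (-8,28,3)
river: ρ → (3,26,-17)
river: ρ → (-17,8,12)
river: ρ → (12,16,-13)
ρ-cycle length = 6 (tail of 1 descent step not counted)

6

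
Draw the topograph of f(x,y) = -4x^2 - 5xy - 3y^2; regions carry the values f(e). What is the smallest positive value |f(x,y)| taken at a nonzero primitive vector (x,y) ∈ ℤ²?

translate: b→-3 (≡5 mod 8), so (4,5,3)→(4,-3,2)
flip: (4,-3,2)→(2,3,4)
translate: b→-1 (≡3 mod 4), so (2,3,4)→(2,-1,3)
reduced (well bottom): (2,-1,3) with a≤c, −a<b≤a
well minimum |f| = |-2| = 2 (negative-definite)

2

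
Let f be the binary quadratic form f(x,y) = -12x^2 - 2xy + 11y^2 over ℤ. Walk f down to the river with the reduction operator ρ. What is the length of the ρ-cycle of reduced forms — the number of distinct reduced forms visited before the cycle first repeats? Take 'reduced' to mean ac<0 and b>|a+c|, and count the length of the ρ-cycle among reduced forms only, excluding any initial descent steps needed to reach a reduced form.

D = 532, ⌊√D⌋ = 23
descent: ρ → (11,2,-12)  [lands on river]
river: ρ → (-12,22,1)
river: ρ → (1,22,-12)
river: ρ → (-12,2,11)
river: ρ → (11,20,-3)
river: ρ → (-3,22,4)
river: ρ → (4,18,-13)
river: ρ → (-13,8,9)
river: ρ → (9,10,-12)
river: ρ → (-12,14,7)
river: ρ → (7,14,-12)
river: ρ → (-12,10,9)
river: ρ → (9,8,-13)
river: ρ → (-13,18,4)
river: ρ → (4,22,-3)
river: ρ → (-3,20,11)
ρ-cycle length = 16 (tail of 1 descent step not counted)

16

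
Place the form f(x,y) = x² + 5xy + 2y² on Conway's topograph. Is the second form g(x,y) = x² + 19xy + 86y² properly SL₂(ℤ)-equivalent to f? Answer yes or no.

D₁ = 17, D₂ = 17
river cycle of f (length 6): (2, 3, -1), (-1, 3, 2), (2, 1, -2), (-2, 3, 1), (1, 3, -2), (-2, 1, 2)
river cycle of g (length 6): (1, 3, -2), (-2, 1, 2), (2, 3, -1), (-1, 3, 2), (2, 1, -2), (-2, 3, 1)
cycles coincide ⇒ equivalent

yes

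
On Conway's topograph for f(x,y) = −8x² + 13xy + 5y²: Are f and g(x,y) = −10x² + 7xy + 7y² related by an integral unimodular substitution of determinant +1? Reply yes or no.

D₁ = 329, D₂ = 329
river cycle of f (length 16): (5, 17, -2), (-2, 15, 13), (13, 11, -4), (-4, 13, 10), (10, 7, -7), (-7, 7, 10), (10, 13, -4), (-4, 11, 13), (13, 15, -2), (-2, 17, 5), … (6 more)
river cycle of g (length 16): (7, 7, -10), (-10, 13, 4), (4, 11, -13), (-13, 15, 2), (2, 17, -5), (-5, 13, 8), (8, 3, -10), (-10, 17, 1), (1, 17, -10), (-10, 3, 8), … (6 more)
cycles differ ⇒ inequivalent

no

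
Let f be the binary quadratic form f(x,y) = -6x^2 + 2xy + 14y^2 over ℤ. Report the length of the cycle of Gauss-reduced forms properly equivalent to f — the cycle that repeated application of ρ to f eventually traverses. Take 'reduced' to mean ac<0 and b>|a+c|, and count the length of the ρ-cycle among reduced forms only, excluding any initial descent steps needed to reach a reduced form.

D = 340, ⌊√D⌋ = 18
descent: ρ → (14,-2,-6)
descent: ρ → (-6,14,6)  [lands on river]
river: ρ → (6,10,-10)
river: ρ → (-10,10,6)
river: ρ → (6,14,-6)
river: ρ → (-6,10,10)
river: ρ → (10,10,-6)
ρ-cycle length = 6 (tail of 2 descent steps not counted)

6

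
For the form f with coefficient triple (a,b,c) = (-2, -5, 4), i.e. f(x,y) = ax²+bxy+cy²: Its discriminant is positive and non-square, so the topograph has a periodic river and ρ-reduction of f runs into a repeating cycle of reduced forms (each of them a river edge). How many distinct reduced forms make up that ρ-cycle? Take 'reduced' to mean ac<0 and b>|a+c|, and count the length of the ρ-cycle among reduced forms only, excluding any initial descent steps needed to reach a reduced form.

D = 57, ⌊√D⌋ = 7
descent: ρ → (4,5,-2)  [lands on river]
river: ρ → (-2,7,1)
river: ρ → (1,7,-2)
river: ρ → (-2,5,4)
river: ρ → (4,3,-3)
river: ρ → (-3,3,4)
ρ-cycle length = 6 (tail of 1 descent step not counted)

6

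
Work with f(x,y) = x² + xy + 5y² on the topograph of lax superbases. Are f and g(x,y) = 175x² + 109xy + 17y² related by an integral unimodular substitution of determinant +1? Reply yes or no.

D₁ = -19, D₂ = -19
f: reduced (well bottom): (1,1,5) with a≤c, −a<b≤a
g: flip: (175,109,17)→(17,-109,175)
g: translate: b→-7 (≡-109 mod 34), so (17,-109,175)→(17,-7,1)
g: flip: (17,-7,1)→(1,7,17)
g: translate: b→1 (≡7 mod 2), so (1,7,17)→(1,1,5)
g: reduced (well bottom): (1,1,5) with a≤c, −a<b≤a
reduced forms (1, 1, 5) vs (1, 1, 5) ⇒ equivalent

yes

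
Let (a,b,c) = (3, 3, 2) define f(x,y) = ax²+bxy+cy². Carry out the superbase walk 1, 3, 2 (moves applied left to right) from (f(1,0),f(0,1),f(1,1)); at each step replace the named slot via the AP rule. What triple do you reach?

start (3,2,8) = (f(1,0),f(0,1),f(1,1))
replace slot 1: 2·(2+8) − 3 = 17 → (17,2,8)
replace slot 3: 2·(17+2) − 8 = 30 → (17,2,30)
replace slot 2: 2·(17+30) − 2 = 92 → (17,92,30)

17,92,30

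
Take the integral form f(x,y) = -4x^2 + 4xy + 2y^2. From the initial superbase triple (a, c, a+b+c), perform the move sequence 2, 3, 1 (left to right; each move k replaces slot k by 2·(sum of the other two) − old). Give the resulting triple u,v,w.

start (-4,2,2) = (f(1,0),f(0,1),f(1,1))
replace slot 2: 2·((-4)+2) − 2 = -6 → (-4,-6,2)
replace slot 3: 2·((-4)+(-6)) − 2 = -22 → (-4,-6,-22)
replace slot 1: 2·((-6)+(-22)) − (-4) = -52 → (-52,-6,-22)

-52,-6,-22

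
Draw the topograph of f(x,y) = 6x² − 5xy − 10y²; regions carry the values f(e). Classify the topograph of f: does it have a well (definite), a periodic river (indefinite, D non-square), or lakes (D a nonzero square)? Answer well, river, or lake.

D = b²−4ac = (-5)² − 4·6·(-10) = 265
D > 0 non-square ⇒ indefinite ⇒ periodic river

river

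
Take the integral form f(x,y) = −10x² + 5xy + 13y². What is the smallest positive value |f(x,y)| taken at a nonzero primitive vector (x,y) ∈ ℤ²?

river: ρ → (13,21,-2)
river: ρ → (-2,23,2)
river: ρ → (2,21,-13)
river: ρ → (-13,5,10)
river: ρ → (10,15,-8)
river: ρ → (-8,17,8)
river: ρ → (8,15,-10)
river: ρ → (-10,5,13)
closes: descent 0, river 8
min |a| on river = 2

2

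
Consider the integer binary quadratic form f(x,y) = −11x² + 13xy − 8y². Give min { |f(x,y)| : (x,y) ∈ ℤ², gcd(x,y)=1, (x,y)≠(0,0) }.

translate: b→9 (≡-13 mod 22), so (11,-13,8)→(11,9,6)
flip: (11,9,6)→(6,-9,11)
translate: b→3 (≡-9 mod 12), so (6,-9,11)→(6,3,8)
reduced (well bottom): (6,3,8) with a≤c, −a<b≤a
well minimum |f| = |-6| = 6 (negative-definite)

6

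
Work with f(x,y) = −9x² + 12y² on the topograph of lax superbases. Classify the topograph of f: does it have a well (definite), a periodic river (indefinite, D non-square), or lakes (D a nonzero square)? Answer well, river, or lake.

D = b²−4ac = 0² − 4·(-9)·12 = 432
D > 0 non-square ⇒ indefinite ⇒ periodic river

river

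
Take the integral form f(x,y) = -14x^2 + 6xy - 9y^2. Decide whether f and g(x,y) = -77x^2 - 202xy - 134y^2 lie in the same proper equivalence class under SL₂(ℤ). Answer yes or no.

D₁ = -468, D₂ = -468
f is negative-definite; reduce −f:
−f: flip: (14,-6,9)→(9,6,14)
−f: reduced (well bottom): (9,6,14) with a≤c, −a<b≤a
flip sign back: reduced form of f is (-9,-6,-14)
g is negative-definite; reduce −g:
−g: translate: b→48 (≡202 mod 154), so (77,202,134)→(77,48,9)
−g: flip: (77,48,9)→(9,-48,77)
−g: translate: b→6 (≡-48 mod 18), so (9,-48,77)→(9,6,14)
−g: reduced (well bottom): (9,6,14) with a≤c, −a<b≤a
flip sign back: reduced form of g is (-9,-6,-14)
reduced forms (-9, -6, -14) vs (-9, -6, -14) ⇒ equivalent

yes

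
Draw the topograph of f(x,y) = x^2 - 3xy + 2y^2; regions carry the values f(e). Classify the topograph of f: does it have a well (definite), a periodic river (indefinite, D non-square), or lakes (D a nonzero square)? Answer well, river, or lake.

D = b²−4ac = (-3)² − 4·1·2 = 1
D = 1² is a perfect square ⇒ form factors over ℤ ⇒ lakes

lake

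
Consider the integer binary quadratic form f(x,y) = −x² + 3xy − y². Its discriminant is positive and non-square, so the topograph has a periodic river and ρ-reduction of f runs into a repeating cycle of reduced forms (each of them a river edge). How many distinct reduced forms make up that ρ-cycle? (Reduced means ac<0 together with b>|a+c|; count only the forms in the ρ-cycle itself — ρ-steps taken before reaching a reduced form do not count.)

D = 5, ⌊√D⌋ = 2
descent: ρ → (-1,1,1)  [lands on river]
river: ρ → (1,1,-1)
ρ-cycle length = 2 (tail of 1 descent step not counted)

2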